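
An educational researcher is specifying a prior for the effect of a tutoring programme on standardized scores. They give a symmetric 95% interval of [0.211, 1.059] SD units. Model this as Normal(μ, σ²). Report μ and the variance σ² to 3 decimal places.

A symmetric 95% interval runs μ ± z·σ with z = 1.96.
Half-width = 0.424, so σ = 0.424/1.96 = 0.2163 and σ² = 0.047.
μ is the interval midpoint, 0.635.

μ = 0.635, σ² = 0.047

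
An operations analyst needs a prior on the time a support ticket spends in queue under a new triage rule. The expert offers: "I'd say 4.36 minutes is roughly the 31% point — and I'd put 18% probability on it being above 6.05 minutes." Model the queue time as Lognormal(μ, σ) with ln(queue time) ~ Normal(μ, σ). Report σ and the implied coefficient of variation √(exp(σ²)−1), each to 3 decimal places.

σ ≈ 0.232, CV ≈ 0.235

If T ~ Lognormal(μ,σ) then ln T ~ Normal(μ,σ), so the p-quantile of ln T is μ + z_p·σ.
ln(4.36) = 1.472 and ln(6.05) = 1.8; z_{0.31} = -0.4959, z_{0.82} = 0.9154.
σ = (1.8 − 1.472)/(0.9154 − (-0.4959)) = 0.232.
μ = 1.472 − (-0.4959)·0.232 = 1.588.
CV = √(exp(σ²)−1) = √(exp(0.0539)−1) = 0.235.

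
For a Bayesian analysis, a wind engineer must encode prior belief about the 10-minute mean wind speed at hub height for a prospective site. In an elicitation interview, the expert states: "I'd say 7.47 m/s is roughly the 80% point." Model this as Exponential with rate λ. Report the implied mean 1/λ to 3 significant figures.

P(T < 7.47) = 1 − e^(−λ·7.47) = 0.8, so λ = −ln(1−0.8)/7.47 = −ln(0.2)/7.47 = 0.215.
Mean = 1/λ = 4.64 m/s.

mean ≈ 4.64 m/s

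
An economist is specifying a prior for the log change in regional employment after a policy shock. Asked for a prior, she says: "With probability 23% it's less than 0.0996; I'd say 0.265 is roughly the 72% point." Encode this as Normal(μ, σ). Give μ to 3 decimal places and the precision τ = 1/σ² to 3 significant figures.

For Normal(μ,σ), the p-quantile is μ + z_p·σ. Here z_{0.23} = -0.7388, z_{0.72} = 0.5828.
So 0.0996 = μ − 0.7388σ and 0.265 = μ + 0.5828σ.
Subtracting: σ = (0.265 − 0.0996)/(0.5828 − (-0.7388)) = 0.125.
Then μ = 0.0996 − (-0.7388)·0.125 = 0.192.
Precision τ = 1/σ² = 1/0.1251² = 63.9.

μ = 0.192, τ = 63.9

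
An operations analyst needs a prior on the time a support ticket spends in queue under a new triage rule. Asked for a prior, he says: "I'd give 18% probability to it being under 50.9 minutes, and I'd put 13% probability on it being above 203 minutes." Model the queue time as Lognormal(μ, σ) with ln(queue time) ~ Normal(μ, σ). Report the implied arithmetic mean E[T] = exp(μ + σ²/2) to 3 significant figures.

If T ~ Lognormal(μ,σ) then ln T ~ Normal(μ,σ), so the p-quantile of ln T is μ + z_p·σ.
ln(50.9) = 3.93 and ln(203) = 5.313; z_{0.18} = -0.9154, z_{0.87} = 1.126.
σ = (5.313 − 3.93)/(1.126 − (-0.9154)) = 0.678.
μ = 3.93 − (-0.9154)·0.678 = 4.550.
E[T] = exp(μ + σ²/2) = exp(4.550 + 0.2295) = 119 minutes.

E[T] ≈ 119 minutes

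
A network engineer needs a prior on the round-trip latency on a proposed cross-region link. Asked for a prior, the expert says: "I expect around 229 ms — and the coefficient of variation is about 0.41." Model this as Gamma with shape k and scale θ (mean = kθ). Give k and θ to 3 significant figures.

For Gamma(k, scale θ): mean = kθ, variance = kθ², so CV = 1/√k.
CV = 0.41, hence k = 1/CV² = 5.95.
Then θ = mean/k = 229/5.95 = 38.5.

k ≈ 5.95, θ ≈ 38.5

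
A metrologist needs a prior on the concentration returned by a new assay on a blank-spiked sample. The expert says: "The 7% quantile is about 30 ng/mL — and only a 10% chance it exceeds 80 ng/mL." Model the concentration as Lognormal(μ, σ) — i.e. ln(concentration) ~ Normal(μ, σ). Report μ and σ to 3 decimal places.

μ ≈ 3.926, σ ≈ 0.356

If T ~ Lognormal(μ,σ) then ln T ~ Normal(μ,σ), so the p-quantile of ln T is μ + z_p·σ.
ln(30) = 3.401 and ln(80) = 4.382; z_{0.07} = -1.476, z_{0.9} = 1.282.
σ = (4.382 − 3.401)/(1.282 − (-1.476)) = 0.356.
μ = 3.401 − (-1.476)·0.356 = 3.926.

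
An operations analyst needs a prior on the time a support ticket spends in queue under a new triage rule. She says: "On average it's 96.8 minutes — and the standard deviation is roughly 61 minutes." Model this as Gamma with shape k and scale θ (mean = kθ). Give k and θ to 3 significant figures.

k ≈ 2.52, θ ≈ 38.4

For Gamma(k, scale θ): mean = kθ, variance = kθ², so CV = 1/√k.
CV = SD/mean = 61/96.8 = 0.6302, hence k = 1/CV² = 2.52.
Then θ = mean/k = 96.8/2.52 = 38.4.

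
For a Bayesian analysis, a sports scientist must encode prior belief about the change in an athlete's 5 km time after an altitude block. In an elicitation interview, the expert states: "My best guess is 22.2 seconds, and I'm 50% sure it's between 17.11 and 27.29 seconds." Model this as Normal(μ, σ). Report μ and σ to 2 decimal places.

A symmetric 50% interval runs μ ± z·σ with z = 0.6745.
Half-width = 5.09, so σ = 5.09/0.6745 = 7.55.
μ is the stated best guess, 22.20.

μ = 22.20, σ = 7.55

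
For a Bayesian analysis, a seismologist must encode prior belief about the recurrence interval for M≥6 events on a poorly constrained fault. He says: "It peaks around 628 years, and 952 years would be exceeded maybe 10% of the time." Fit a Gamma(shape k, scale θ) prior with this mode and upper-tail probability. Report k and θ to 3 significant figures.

k ≈ 11.8, θ ≈ 58.3

Gamma(k,θ) with k>1 has mode (k−1)θ, so θ = 628/(k−1).
Need P(X < 952) = 0.9 with θ tied to k this way. Start at k = 2, θ = 628: P(X<952) ≈ 0.447.
Too low — raise k to concentrate. Iterating converges to k ≈ 11.8.
Then θ = 628/(11.8−1) ≈ 58.3.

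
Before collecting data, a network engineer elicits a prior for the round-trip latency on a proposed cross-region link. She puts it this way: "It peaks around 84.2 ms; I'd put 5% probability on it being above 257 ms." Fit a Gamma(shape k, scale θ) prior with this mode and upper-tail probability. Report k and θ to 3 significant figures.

k ≈ 3.12, θ ≈ 39.7

Gamma(k,θ) with k>1 has mode (k−1)θ, so θ = 84.2/(k−1).
Need P(X < 257) = 0.95 with θ tied to k this way. Start at k = 2, θ = 84.2: P(X<257) ≈ 0.809.
Too low — raise k to concentrate. Iterating converges to k ≈ 3.12.
Then θ = 84.2/(3.12−1) ≈ 39.7.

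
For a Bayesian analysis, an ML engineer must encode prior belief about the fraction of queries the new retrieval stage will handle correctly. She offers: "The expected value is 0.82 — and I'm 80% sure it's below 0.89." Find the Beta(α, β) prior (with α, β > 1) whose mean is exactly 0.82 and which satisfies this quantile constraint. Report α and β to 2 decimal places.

With mean 0.82 fixed, write α = 0.82s, β = 0.18s where s = α+β.
Need P(θ < 0.89) = 0.8 under Beta(0.82s, 0.18s). Normal approximation: (q−m)/√(m(1−m)/s) ≈ z_{0.8} = 0.842, so s ≈ 0.82·0.18·(0.842)²/(0.89−0.82)² = 21.3.
At s = 21.3: P(θ<0.89) ≈ 0.794. Adjusting to match 0.8 gives s ≈ 22.11.
So α = 0.82·22.11 ≈ 18.13, β = 0.18·22.11 ≈ 3.98.

α ≈ 18.13, β ≈ 3.98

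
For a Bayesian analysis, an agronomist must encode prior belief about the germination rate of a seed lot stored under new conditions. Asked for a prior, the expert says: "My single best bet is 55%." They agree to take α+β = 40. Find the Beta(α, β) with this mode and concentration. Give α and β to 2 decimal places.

For α,β > 1 the Beta mode is (α−1)/(α+β−2). With α+β = 40, the mode is (α−1)/38.
Set (α−1)/38 = 0.55 → α = 1 + 0.55·38 = 21.90.
β = 40 − α = 18.10.

α = 21.90, β = 18.10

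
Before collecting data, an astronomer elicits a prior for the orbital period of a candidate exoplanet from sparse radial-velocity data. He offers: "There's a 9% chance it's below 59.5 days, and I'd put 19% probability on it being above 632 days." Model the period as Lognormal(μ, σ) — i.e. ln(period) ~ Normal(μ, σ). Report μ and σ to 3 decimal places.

μ ≈ 5.514, σ ≈ 1.065

If T ~ Lognormal(μ,σ) then ln T ~ Normal(μ,σ), so the p-quantile of ln T is μ + z_p·σ.
ln(59.5) = 4.086 and ln(632) = 6.449; z_{0.09} = -1.341, z_{0.81} = 0.8779.
σ = (6.449 − 4.086)/(0.8779 − (-1.341)) = 1.065.
μ = 4.086 − (-1.341)·1.065 = 5.514.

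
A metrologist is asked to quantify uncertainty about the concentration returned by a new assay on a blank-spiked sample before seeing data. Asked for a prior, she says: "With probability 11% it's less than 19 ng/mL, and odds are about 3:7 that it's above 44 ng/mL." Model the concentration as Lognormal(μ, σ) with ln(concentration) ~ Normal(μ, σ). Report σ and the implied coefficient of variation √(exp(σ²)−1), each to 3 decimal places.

σ ≈ 0.480, CV ≈ 0.509

If T ~ Lognormal(μ,σ) then ln T ~ Normal(μ,σ), so the p-quantile of ln T is μ + z_p·σ.
ln(19) = 2.944 and ln(44) = 3.784; z_{0.11} = -1.227, z_{0.7} = 0.5244.
σ = (3.784 − 2.944)/(0.5244 − (-1.227)) = 0.480.
μ = 2.944 − (-1.227)·0.480 = 3.533.
CV = √(exp(σ²)−1) = √(exp(0.2300)−1) = 0.509.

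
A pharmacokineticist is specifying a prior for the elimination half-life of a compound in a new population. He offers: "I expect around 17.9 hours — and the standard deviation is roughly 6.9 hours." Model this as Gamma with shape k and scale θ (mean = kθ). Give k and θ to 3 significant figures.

k ≈ 6.73, θ ≈ 2.66

For Gamma(k, scale θ): mean = kθ, variance = kθ², so CV = 1/√k.
CV = SD/mean = 6.9/17.9 = 0.3855, hence k = 1/CV² = 6.73.
Then θ = mean/k = 17.9/6.73 = 2.66.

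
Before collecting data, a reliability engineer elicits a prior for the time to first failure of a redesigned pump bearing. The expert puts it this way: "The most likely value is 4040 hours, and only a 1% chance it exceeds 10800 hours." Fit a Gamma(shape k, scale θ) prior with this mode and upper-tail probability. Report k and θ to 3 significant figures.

k ≈ 5.78, θ ≈ 845

Gamma(k,θ) with k>1 has mode (k−1)θ, so θ = 4040/(k−1).
Need P(X < 10800) = 0.99 with θ tied to k this way. Start at k = 2, θ = 4040: P(X<10800) ≈ 0.746.
Too low — raise k to concentrate. Iterating converges to k ≈ 5.78.
Then θ = 4040/(5.78−1) ≈ 845.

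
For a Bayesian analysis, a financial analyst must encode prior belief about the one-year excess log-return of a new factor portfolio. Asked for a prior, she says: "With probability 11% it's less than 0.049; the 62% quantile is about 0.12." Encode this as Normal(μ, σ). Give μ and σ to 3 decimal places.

The p-quantile of Normal(μ,σ) is μ + z_p·σ, with z_{0.11} = -1.227 and z_{0.62} = 0.3055.
Eliminate σ: μ = (z₂·x₁ − z₁·x₂)/(z₂ − z₁) = (0.3055·0.049 − (-1.227)·0.12)/1.532 = 0.106.
Then σ = (x₂ − x₁)/(z₂ − z₁) = (0.12 − 0.049)/1.532 = 0.046.

μ = 0.106, σ = 0.046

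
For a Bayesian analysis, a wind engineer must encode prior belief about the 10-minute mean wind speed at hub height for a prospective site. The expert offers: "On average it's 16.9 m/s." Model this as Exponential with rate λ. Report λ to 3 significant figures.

Exponential mean = 1/λ, so λ = 1/16.9 = 0.0592.

λ ≈ 0.0592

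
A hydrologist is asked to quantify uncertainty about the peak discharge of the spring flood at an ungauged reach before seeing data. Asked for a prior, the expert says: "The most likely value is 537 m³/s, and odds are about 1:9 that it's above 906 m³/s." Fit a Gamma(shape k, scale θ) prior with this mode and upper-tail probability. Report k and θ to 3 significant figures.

Gamma(k,θ) with k>1 has mode (k−1)θ, so θ = 537/(k−1).
Need P(X < 906) = 0.9 with θ tied to k this way. Start at k = 2, θ = 537: P(X<906) ≈ 0.503.
Too low — raise k to concentrate. Iterating converges to k ≈ 7.91.
Then θ = 537/(7.91−1) ≈ 77.7.

k ≈ 7.91, θ ≈ 77.7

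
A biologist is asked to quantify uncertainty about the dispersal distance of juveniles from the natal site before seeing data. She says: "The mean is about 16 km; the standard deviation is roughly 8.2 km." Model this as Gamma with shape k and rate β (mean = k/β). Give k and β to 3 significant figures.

k ≈ 3.81, β ≈ 0.238

For Gamma(k, rate β): mean = k/β, variance = k/β², so CV = 1/√k.
CV = SD/mean = 8.2/16 = 0.5125, hence k = 1/CV² = 3.81.
Then β = k/mean = 3.81/16 = 0.238.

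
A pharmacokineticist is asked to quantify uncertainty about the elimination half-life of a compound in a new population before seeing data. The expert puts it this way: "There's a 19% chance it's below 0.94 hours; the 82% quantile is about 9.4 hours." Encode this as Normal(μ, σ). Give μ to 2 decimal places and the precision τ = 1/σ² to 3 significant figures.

μ = 5.08, τ = 0.0449

The p-quantile of Normal(μ,σ) is μ + z_p·σ, with z_{0.19} = -0.8779 and z_{0.82} = 0.9154.
Eliminate σ: μ = (z₂·x₁ − z₁·x₂)/(z₂ − z₁) = (0.9154·0.94 − (-0.8779)·9.4)/1.793 = 5.08.
Then σ = (x₂ − x₁)/(z₂ − z₁) = (9.4 − 0.94)/1.793 = 4.72.
Precision τ = 1/σ² = 1/4.718² = 0.0449.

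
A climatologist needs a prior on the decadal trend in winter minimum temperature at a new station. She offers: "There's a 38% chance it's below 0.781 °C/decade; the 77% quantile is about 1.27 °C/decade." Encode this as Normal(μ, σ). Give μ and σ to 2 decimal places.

μ = 0.92, σ = 0.47

The p-quantile of Normal(μ,σ) is μ + z_p·σ, with z_{0.38} = -0.3055 and z_{0.77} = 0.7388.
Eliminate σ: μ = (z₂·x₁ − z₁·x₂)/(z₂ − z₁) = (0.7388·0.781 − (-0.3055)·1.27)/1.044 = 0.92.
Then σ = (x₂ − x₁)/(z₂ − z₁) = (1.27 − 0.781)/1.044 = 0.47.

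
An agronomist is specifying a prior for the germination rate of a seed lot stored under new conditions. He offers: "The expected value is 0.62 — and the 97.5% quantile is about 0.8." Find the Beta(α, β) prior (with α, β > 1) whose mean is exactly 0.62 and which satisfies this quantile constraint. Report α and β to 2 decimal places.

α ≈ 14.66, β ≈ 8.98

With mean 0.62 fixed, write α = 0.62s, β = 0.38s where s = α+β.
Need P(θ < 0.8) = 0.975 under Beta(0.62s, 0.38s). Normal approximation: (q−m)/√(m(1−m)/s) ≈ z_{0.975} = 1.96, so s ≈ 0.62·0.38·(1.96)²/(0.8−0.62)² = 27.9.
At s = 27.9: P(θ<0.8) ≈ 0.984. Adjusting to match 0.975 gives s ≈ 23.64.
So α = 0.62·23.64 ≈ 14.66, β = 0.38·23.64 ≈ 8.98.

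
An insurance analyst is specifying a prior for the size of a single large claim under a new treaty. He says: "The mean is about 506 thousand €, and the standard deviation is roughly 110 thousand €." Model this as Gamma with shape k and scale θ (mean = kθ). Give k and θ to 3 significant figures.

k ≈ 21.2, θ ≈ 23.9

For Gamma(k, scale θ): mean = kθ, variance = kθ², so CV = 1/√k.
CV = SD/mean = 110/506 = 0.2174, hence k = 1/CV² = 21.2.
Then θ = mean/k = 506/21.2 = 23.9.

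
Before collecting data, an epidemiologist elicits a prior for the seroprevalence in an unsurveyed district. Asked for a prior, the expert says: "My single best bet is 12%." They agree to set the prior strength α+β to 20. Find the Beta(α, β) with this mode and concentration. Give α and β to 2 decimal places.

For α,β > 1 the Beta mode is (α−1)/(α+β−2). With α+β = 20, the mode is (α−1)/18.
Set (α−1)/18 = 0.12 → α = 1 + 0.12·18 = 3.16.
β = 20 − α = 16.84.

α = 3.16, β = 16.84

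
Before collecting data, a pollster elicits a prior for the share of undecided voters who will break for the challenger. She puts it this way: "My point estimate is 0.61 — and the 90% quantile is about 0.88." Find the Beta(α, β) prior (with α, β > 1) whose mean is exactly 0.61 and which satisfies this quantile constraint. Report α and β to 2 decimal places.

With mean 0.61 fixed, write α = 0.61s, β = 0.39s where s = α+β.
Need P(θ < 0.88) = 0.9 under Beta(0.61s, 0.39s). Normal approximation: (q−m)/√(m(1−m)/s) ≈ z_{0.9} = 1.28, so s ≈ 0.61·0.39·(1.28)²/(0.88−0.61)² = 5.4.
At s = 5.4: P(θ<0.88) ≈ 0.927. Adjusting to match 0.9 gives s ≈ 4.33.
So α = 0.61·4.33 ≈ 2.64, β = 0.39·4.33 ≈ 1.69.

α ≈ 2.64, β ≈ 1.69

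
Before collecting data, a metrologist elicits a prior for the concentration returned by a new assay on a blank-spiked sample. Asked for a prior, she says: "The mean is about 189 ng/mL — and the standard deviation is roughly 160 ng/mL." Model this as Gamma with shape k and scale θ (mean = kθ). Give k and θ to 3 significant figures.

k ≈ 1.4, θ ≈ 135

For Gamma(k, scale θ): mean = kθ, variance = kθ², so CV = 1/√k.
CV = SD/mean = 160/189 = 0.8466, hence k = 1/CV² = 1.4.
Then θ = mean/k = 189/1.4 = 135.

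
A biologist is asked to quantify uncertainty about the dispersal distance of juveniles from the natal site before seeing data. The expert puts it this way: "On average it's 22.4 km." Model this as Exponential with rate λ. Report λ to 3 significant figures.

λ ≈ 0.0446

Exponential mean = 1/λ, so λ = 1/22.4 = 0.0446.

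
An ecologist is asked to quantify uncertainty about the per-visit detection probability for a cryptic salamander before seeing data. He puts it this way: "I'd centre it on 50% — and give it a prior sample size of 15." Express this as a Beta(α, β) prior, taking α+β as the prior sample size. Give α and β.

α = 7.5, β = 7.5

Under the effective-sample-size interpretation, Beta(α, β) has prior mean α/(α+β) and prior sample size α+β.
So α+β = 15 and α/(α+β) = 0.5, giving α = 0.5·15 = 7.5 and β = 15 − 7.5 = 7.5.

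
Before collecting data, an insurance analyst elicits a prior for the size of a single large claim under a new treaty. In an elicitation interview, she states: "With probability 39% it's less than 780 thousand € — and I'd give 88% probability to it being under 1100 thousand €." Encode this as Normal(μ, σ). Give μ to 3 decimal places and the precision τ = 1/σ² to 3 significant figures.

The p-quantile of Normal(μ,σ) is μ + z_p·σ, with z_{0.39} = -0.2793 and z_{0.88} = 1.175.
Eliminate σ: μ = (z₂·x₁ − z₁·x₂)/(z₂ − z₁) = (1.175·780 − (-0.2793)·1100)/1.454 = 841.460.
Then σ = (x₂ − x₁)/(z₂ − z₁) = (1100 − 780)/1.454 = 220.036.
Precision τ = 1/σ² = 1/220² = 2.07e-05.

μ = 841.460, τ = 2.07e-05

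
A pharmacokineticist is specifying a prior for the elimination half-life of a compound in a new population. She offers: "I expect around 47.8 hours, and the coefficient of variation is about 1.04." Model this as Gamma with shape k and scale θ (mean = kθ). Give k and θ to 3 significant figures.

For Gamma(k, scale θ): mean = kθ, variance = kθ², so CV = 1/√k.
CV = 1.04, hence k = 1/CV² = 0.925.
Then θ = mean/k = 47.8/0.925 = 51.7.

k ≈ 0.925, θ ≈ 51.7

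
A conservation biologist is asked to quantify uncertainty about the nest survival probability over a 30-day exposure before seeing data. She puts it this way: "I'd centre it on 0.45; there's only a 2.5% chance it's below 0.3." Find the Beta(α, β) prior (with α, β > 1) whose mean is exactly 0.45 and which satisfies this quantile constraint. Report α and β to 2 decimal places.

α ≈ 17.76, β ≈ 21.71

With mean 0.45 fixed, write α = 0.45s, β = 0.55s where s = α+β.
Need P(θ < 0.3) = 0.025 under Beta(0.45s, 0.55s). Normal approximation: (q−m)/√(m(1−m)/s) ≈ z_{0.025} = -1.96, so s ≈ 0.45·0.55·(-1.96)²/(0.3−0.45)² = 42.3.
At s = 42.3: P(θ<0.3) ≈ 0.021. Adjusting to match 0.025 gives s ≈ 39.47.
So α = 0.45·39.47 ≈ 17.76, β = 0.55·39.47 ≈ 21.71.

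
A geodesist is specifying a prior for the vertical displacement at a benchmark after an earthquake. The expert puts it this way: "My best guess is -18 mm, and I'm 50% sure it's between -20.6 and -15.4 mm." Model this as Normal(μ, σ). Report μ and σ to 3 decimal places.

A symmetric 50% interval runs μ ± z·σ with z = 0.6745.
Half-width = 2.6, so σ = 2.6/0.6745 = 3.855.
μ is the stated best guess, -18.000.

μ = -18.000, σ = 3.855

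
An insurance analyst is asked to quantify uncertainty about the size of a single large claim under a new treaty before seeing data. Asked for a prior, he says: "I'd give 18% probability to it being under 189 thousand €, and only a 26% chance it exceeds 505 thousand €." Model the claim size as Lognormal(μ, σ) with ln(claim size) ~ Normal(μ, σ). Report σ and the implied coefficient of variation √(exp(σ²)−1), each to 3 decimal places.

σ ≈ 0.631, CV ≈ 0.699

If T ~ Lognormal(μ,σ) then ln T ~ Normal(μ,σ), so the p-quantile of ln T is μ + z_p·σ.
ln(189) = 5.242 and ln(505) = 6.225; z_{0.18} = -0.9154, z_{0.74} = 0.6433.
σ = (6.225 − 5.242)/(0.6433 − (-0.9154)) = 0.631.
μ = 5.242 − (-0.9154)·0.631 = 5.819.
CV = √(exp(σ²)−1) = √(exp(0.3976)−1) = 0.699.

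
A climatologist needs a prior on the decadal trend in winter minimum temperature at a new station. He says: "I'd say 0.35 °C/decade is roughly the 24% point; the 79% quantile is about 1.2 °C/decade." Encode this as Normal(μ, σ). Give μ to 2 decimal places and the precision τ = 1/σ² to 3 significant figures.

μ = 0.75, τ = 3.17

For Normal(μ,σ), the p-quantile is μ + z_p·σ. Here z_{0.24} = -0.7063, z_{0.79} = 0.8064.
So 0.35 = μ − 0.7063σ and 1.2 = μ + 0.8064σ.
Subtracting: σ = (1.2 − 0.35)/(0.8064 − (-0.7063)) = 0.56.
Then μ = 0.35 − (-0.7063)·0.56 = 0.75.
Precision τ = 1/σ² = 1/0.5619² = 3.17.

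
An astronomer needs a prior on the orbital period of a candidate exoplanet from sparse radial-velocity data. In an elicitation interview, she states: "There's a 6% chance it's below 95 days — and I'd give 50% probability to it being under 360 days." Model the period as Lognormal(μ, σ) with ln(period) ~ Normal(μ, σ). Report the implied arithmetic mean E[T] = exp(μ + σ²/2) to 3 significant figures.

E[T] ≈ 520 days

If T ~ Lognormal(μ,σ) then ln T ~ Normal(μ,σ), so the p-quantile of ln T is μ + z_p·σ.
ln(95) = 4.554 and ln(360) = 5.886; z_{0.06} = -1.555, z_{0.5} = 0.
σ = (5.886 − 4.554)/(0 − (-1.555)) = 0.857.
μ = 4.554 − (-1.555)·0.857 = 5.886.
E[T] = exp(μ + σ²/2) = exp(5.886 + 0.3671) = 520 days.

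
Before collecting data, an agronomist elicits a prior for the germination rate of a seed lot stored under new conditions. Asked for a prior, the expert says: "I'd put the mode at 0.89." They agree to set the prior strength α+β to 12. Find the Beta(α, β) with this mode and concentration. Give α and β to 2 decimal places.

For α,β > 1 the Beta mode is (α−1)/(α+β−2). With α+β = 12, the mode is (α−1)/10.
Set (α−1)/10 = 0.89 → α = 1 + 0.89·10 = 9.90.
β = 12 − α = 2.10.

α = 9.90, β = 2.10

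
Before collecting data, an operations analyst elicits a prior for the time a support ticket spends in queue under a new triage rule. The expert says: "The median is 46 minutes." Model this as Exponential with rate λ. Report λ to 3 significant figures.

Exponential median = ln 2 / λ, so λ = ln 2 / 46.0 = 0.0151.

λ ≈ 0.0151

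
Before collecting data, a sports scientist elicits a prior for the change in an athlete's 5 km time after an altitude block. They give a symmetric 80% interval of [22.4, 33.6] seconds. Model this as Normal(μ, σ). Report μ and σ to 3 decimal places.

μ = 28.000, σ = 4.370

A symmetric 80% interval runs μ ± z·σ with z = 1.282.
Half-width = 5.6, so σ = 5.6/1.282 = 4.370.
μ is the interval midpoint, 28.000.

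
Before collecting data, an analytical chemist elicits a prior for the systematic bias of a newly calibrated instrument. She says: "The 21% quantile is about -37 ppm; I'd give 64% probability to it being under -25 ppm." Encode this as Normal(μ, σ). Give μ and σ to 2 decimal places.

The p-quantile of Normal(μ,σ) is μ + z_p·σ, with z_{0.21} = -0.8064 and z_{0.64} = 0.3585.
Eliminate σ: μ = (z₂·x₁ − z₁·x₂)/(z₂ − z₁) = (0.3585·-37 − (-0.8064)·-25)/1.165 = -28.69.
Then σ = (x₂ − x₁)/(z₂ − z₁) = (-25 − -37)/1.165 = 10.30.

μ = -28.69, σ = 10.30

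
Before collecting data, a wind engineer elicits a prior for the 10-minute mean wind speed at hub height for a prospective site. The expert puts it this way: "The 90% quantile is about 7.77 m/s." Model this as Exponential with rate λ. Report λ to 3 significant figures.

P(T < 7.77) = 1 − e^(−λ·7.77) = 0.9, so λ = −ln(1−0.9)/7.77 = −ln(0.1)/7.77 = 0.296.

λ ≈ 0.296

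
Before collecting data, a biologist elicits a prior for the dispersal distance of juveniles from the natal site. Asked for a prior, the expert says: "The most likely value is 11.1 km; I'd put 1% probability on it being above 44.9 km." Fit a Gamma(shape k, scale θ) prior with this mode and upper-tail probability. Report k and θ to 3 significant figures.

k ≈ 3.13, θ ≈ 5.2

Gamma(k,θ) with k>1 has mode (k−1)θ, so θ = 11.1/(k−1).
Need P(X < 44.9) = 0.99 with θ tied to k this way. Start at k = 2, θ = 11.1: P(X<44.9) ≈ 0.912.
Too low — raise k to concentrate. Iterating converges to k ≈ 3.13.
Then θ = 11.1/(3.13−1) ≈ 5.2.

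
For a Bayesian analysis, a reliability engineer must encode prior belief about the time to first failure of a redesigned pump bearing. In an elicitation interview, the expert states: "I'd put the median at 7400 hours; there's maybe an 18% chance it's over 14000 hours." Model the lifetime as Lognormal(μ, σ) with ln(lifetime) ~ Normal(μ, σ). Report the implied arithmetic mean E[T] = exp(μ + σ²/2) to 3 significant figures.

E[T] ≈ 9430 hours

If T ~ Lognormal(μ,σ) then ln T ~ Normal(μ,σ), so the p-quantile of ln T is μ + z_p·σ.
ln(7400) = 8.909 and ln(14000) = 9.547; z_{0.5} = 0, z_{0.82} = 0.9154.
σ = (9.547 − 8.909)/(0.9154 − (0)) = 0.697.
μ = 8.909 − (0)·0.697 = 8.909.
E[T] = exp(μ + σ²/2) = exp(8.909 + 0.2426) = 9430 hours.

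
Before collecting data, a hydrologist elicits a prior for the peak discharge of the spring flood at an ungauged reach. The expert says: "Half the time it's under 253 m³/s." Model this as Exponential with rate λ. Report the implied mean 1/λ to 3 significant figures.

mean ≈ 365 m³/s

Exponential median = ln 2 / λ, so λ = ln 2 / 253.0 = 0.00274.
Mean = 1/λ = 365 m³/s.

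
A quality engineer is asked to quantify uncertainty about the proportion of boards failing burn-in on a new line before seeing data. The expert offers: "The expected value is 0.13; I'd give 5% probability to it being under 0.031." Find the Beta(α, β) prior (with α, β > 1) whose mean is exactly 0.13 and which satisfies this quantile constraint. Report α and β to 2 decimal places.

α ≈ 2.40, β ≈ 16.08

With mean 0.13 fixed, write α = 0.13s, β = 0.87s where s = α+β.
Need P(θ < 0.031) = 0.05 under Beta(0.13s, 0.87s). Normal approximation: (q−m)/√(m(1−m)/s) ≈ z_{0.05} = -1.64, so s ≈ 0.13·0.87·(-1.64)²/(0.031−0.13)² = 31.2.
At s = 31.2: P(θ<0.031) ≈ 0.012. Adjusting to match 0.05 gives s ≈ 18.48.
So α = 0.13·18.48 ≈ 2.40, β = 0.87·18.48 ≈ 16.08.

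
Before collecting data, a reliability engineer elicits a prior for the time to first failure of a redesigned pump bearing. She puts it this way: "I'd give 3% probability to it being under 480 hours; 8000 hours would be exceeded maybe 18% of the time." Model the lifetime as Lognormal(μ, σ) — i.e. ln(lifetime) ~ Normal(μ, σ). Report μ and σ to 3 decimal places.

If T ~ Lognormal(μ,σ) then ln T ~ Normal(μ,σ), so the p-quantile of ln T is μ + z_p·σ.
ln(480) = 6.174 and ln(8000) = 8.987; z_{0.03} = -1.881, z_{0.82} = 0.9154.
σ = (8.987 − 6.174)/(0.9154 − (-1.881)) = 1.006.
μ = 6.174 − (-1.881)·1.006 = 8.066.

μ ≈ 8.066, σ ≈ 1.006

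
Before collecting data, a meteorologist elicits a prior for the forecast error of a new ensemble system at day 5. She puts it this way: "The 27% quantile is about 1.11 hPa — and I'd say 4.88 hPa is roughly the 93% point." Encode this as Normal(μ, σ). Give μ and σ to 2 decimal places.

μ = 2.22, σ = 1.81

For Normal(μ,σ), the p-quantile is μ + z_p·σ. Here z_{0.27} = -0.6128, z_{0.93} = 1.476.
So 1.11 = μ − 0.6128σ and 4.88 = μ + 1.476σ.
Subtracting: σ = (4.88 − 1.11)/(1.476 − (-0.6128)) = 1.81.
Then μ = 1.11 − (-0.6128)·1.81 = 2.22.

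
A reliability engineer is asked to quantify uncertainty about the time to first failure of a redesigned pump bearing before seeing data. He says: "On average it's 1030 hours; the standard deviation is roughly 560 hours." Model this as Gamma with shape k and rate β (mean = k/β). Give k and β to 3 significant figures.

k ≈ 3.38, β ≈ 0.00328

For Gamma(k, rate β): mean = k/β, variance = k/β², so CV = 1/√k.
CV = SD/mean = 560/1030 = 0.5437, hence k = 1/CV² = 3.38.
Then β = k/mean = 3.38/1030 = 0.00328.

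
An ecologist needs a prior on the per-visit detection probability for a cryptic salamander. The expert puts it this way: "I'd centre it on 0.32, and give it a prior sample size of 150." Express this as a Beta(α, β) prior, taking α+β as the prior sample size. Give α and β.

Under the effective-sample-size interpretation, Beta(α, β) has prior mean α/(α+β) and prior sample size α+β.
So α+β = 150 and α/(α+β) = 0.32, giving α = 0.32·150 = 48 and β = 150 − 48 = 102.

α = 48, β = 102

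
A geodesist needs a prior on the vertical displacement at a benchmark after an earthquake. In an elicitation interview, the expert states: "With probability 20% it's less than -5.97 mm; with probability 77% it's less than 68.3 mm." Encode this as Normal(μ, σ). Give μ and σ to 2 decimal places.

The p-quantile of Normal(μ,σ) is μ + z_p·σ, with z_{0.2} = -0.8416 and z_{0.77} = 0.7388.
Eliminate σ: μ = (z₂·x₁ − z₁·x₂)/(z₂ − z₁) = (0.7388·-5.97 − (-0.8416)·68.3)/1.58 = 33.58.
Then σ = (x₂ − x₁)/(z₂ − z₁) = (68.3 − -5.97)/1.58 = 46.99.

μ = 33.58, σ = 46.99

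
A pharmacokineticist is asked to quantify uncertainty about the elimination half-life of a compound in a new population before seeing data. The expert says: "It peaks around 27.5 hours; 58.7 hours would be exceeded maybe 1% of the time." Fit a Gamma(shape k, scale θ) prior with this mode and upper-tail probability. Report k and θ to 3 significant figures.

k ≈ 9.44, θ ≈ 3.26

Gamma(k,θ) with k>1 has mode (k−1)θ, so θ = 27.5/(k−1).
Need P(X < 58.7) = 0.99 with θ tied to k this way. Start at k = 2, θ = 27.5: P(X<58.7) ≈ 0.629.
Too low — raise k to concentrate. Iterating converges to k ≈ 9.44.
Then θ = 27.5/(9.44−1) ≈ 3.26.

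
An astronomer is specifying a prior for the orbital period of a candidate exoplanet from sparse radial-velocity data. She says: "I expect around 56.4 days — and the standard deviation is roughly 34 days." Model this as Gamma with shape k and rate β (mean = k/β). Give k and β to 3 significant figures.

For Gamma(k, rate β): mean = k/β, variance = k/β², so CV = 1/√k.
CV = SD/mean = 34/56.4 = 0.6028, hence k = 1/CV² = 2.75.
Then β = k/mean = 2.75/56.4 = 0.0488.

k ≈ 2.75, β ≈ 0.0488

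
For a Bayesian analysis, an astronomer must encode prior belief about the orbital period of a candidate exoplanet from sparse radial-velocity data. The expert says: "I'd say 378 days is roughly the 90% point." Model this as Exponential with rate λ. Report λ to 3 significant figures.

P(T < 378.0) = 1 − e^(−λ·378.0) = 0.9, so λ = −ln(1−0.9)/378.0 = −ln(0.1)/378.0 = 0.00609.

λ ≈ 0.00609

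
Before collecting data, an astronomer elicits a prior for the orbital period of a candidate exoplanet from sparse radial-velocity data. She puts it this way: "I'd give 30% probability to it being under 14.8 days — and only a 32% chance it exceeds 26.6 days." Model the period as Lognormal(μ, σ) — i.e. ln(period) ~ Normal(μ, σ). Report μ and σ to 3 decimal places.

If T ~ Lognormal(μ,σ) then ln T ~ Normal(μ,σ), so the p-quantile of ln T is μ + z_p·σ.
ln(14.8) = 2.695 and ln(26.6) = 3.281; z_{0.3} = -0.5244, z_{0.68} = 0.4677.
σ = (3.281 − 2.695)/(0.4677 − (-0.5244)) = 0.591.
μ = 2.695 − (-0.5244)·0.591 = 3.005.

μ ≈ 3.005, σ ≈ 0.591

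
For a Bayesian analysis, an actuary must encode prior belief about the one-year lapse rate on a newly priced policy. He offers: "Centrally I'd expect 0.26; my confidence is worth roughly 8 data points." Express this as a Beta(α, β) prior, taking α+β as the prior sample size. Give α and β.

α = 2.08, β = 5.92

Under the effective-sample-size interpretation, Beta(α, β) has prior mean α/(α+β) and prior sample size α+β.
So α+β = 8 and α/(α+β) = 0.26, giving α = 0.26·8 = 2.08 and β = 8 − 2.08 = 5.92.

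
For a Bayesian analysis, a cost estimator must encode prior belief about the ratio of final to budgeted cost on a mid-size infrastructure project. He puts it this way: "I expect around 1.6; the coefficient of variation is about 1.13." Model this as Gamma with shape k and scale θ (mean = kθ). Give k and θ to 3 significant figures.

k ≈ 0.783, θ ≈ 2.04

For Gamma(k, scale θ): mean = kθ, variance = kθ², so CV = 1/√k.
CV = 1.13, hence k = 1/CV² = 0.783.
Then θ = mean/k = 1.6/0.783 = 2.04.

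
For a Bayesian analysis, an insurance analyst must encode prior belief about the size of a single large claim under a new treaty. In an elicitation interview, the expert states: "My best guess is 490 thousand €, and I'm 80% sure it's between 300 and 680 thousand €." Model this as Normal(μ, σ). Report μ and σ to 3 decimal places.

μ = 490.000, σ = 148.258

A symmetric 80% interval runs μ ± z·σ with z = 1.282.
Half-width = 190, so σ = 190/1.282 = 148.258.
μ is the stated best guess, 490.000.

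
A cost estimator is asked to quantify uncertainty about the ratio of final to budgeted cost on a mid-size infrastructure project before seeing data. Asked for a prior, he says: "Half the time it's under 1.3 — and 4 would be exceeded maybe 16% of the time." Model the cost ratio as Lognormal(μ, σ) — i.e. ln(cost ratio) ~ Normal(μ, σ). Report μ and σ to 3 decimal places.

If T ~ Lognormal(μ,σ) then ln T ~ Normal(μ,σ), so the p-quantile of ln T is μ + z_p·σ.
ln(1.3) = 0.2624 and ln(4) = 1.386; z_{0.5} = 0, z_{0.84} = 0.9945.
σ = (1.386 − 0.2624)/(0.9945 − (0)) = 1.130.
μ = 0.2624 − (0)·1.130 = 0.262.

μ ≈ 0.262, σ ≈ 1.130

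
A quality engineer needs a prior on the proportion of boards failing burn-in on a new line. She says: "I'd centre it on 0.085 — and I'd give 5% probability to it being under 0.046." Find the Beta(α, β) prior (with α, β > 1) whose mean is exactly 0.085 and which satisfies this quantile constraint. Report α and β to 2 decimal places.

α ≈ 9.27, β ≈ 99.82

With mean 0.085 fixed, write α = 0.085s, β = 0.915s where s = α+β.
Need P(θ < 0.046) = 0.05 under Beta(0.085s, 0.915s). Normal approximation: (q−m)/√(m(1−m)/s) ≈ z_{0.05} = -1.64, so s ≈ 0.085·0.915·(-1.64)²/(0.046−0.085)² = 138.3.
At s = 138.3: P(θ<0.046) ≈ 0.030. Adjusting to match 0.05 gives s ≈ 109.10.
So α = 0.085·109.10 ≈ 9.27, β = 0.915·109.10 ≈ 99.82.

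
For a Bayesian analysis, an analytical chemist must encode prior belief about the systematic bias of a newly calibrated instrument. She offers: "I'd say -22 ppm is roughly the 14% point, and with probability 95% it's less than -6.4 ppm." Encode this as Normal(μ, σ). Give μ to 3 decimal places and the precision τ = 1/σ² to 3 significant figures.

μ = -15.816, τ = 0.0305

The p-quantile of Normal(μ,σ) is μ + z_p·σ, with z_{0.14} = -1.08 and z_{0.95} = 1.645.
Eliminate σ: μ = (z₂·x₁ − z₁·x₂)/(z₂ − z₁) = (1.645·-22 − (-1.08)·-6.4)/2.725 = -15.816.
Then σ = (x₂ − x₁)/(z₂ − z₁) = (-6.4 − -22)/2.725 = 5.724.
Precision τ = 1/σ² = 1/5.724² = 0.0305.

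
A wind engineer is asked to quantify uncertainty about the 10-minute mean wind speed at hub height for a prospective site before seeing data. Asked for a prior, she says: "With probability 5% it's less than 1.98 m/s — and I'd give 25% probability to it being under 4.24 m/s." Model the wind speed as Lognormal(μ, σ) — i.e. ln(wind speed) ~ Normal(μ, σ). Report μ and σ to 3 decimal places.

μ ≈ 1.974, σ ≈ 0.785

If T ~ Lognormal(μ,σ) then ln T ~ Normal(μ,σ), so the p-quantile of ln T is μ + z_p·σ.
ln(1.98) = 0.6831 and ln(4.24) = 1.445; z_{0.05} = -1.645, z_{0.25} = -0.6745.
σ = (1.445 − 0.6831)/(-0.6745 − (-1.645)) = 0.785.
μ = 0.6831 − (-1.645)·0.785 = 1.974.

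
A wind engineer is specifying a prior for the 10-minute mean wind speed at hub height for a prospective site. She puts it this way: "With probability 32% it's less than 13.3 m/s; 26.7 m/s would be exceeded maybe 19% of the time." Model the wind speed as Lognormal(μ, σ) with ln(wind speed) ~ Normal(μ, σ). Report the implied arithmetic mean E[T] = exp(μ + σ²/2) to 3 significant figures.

If T ~ Lognormal(μ,σ) then ln T ~ Normal(μ,σ), so the p-quantile of ln T is μ + z_p·σ.
ln(13.3) = 2.588 and ln(26.7) = 3.285; z_{0.32} = -0.4677, z_{0.81} = 0.8779.
σ = (3.285 − 2.588)/(0.8779 − (-0.4677)) = 0.518.
μ = 2.588 − (-0.4677)·0.518 = 2.830.
E[T] = exp(μ + σ²/2) = exp(2.830 + 0.1341) = 19.4 m/s.

E[T] ≈ 19.4 m/s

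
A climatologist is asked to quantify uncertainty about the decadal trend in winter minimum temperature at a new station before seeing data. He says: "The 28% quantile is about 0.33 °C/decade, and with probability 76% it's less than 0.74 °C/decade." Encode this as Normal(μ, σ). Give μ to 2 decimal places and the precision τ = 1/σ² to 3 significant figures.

For Normal(μ,σ), the p-quantile is μ + z_p·σ. Here z_{0.28} = -0.5828, z_{0.76} = 0.7063.
So 0.33 = μ − 0.5828σ and 0.74 = μ + 0.7063σ.
Subtracting: σ = (0.74 − 0.33)/(0.7063 − (-0.5828)) = 0.32.
Then μ = 0.33 − (-0.5828)·0.32 = 0.52.
Precision τ = 1/σ² = 1/0.318² = 9.89.

μ = 0.52, τ = 9.89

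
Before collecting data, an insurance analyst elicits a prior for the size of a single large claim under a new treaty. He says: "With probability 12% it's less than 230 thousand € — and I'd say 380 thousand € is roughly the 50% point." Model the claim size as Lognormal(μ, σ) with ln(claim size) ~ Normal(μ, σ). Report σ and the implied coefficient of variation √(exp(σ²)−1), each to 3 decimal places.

σ ≈ 0.427, CV ≈ 0.448

If T ~ Lognormal(μ,σ) then ln T ~ Normal(μ,σ), so the p-quantile of ln T is μ + z_p·σ.
ln(230) = 5.438 and ln(380) = 5.94; z_{0.12} = -1.175, z_{0.5} = 0.
σ = (5.94 − 5.438)/(0 − (-1.175)) = 0.427.
μ = 5.438 − (-1.175)·0.427 = 5.940.
CV = √(exp(σ²)−1) = √(exp(0.1826)−1) = 0.448.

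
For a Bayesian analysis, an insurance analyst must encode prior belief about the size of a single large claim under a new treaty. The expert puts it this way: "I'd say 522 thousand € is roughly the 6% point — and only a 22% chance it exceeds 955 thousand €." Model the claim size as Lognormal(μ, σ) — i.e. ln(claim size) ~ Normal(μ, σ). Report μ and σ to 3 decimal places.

If T ~ Lognormal(μ,σ) then ln T ~ Normal(μ,σ), so the p-quantile of ln T is μ + z_p·σ.
ln(522) = 6.258 and ln(955) = 6.862; z_{0.06} = -1.555, z_{0.78} = 0.7722.
σ = (6.862 − 6.258)/(0.7722 − (-1.555)) = 0.260.
μ = 6.258 − (-1.555)·0.260 = 6.661.

μ ≈ 6.661, σ ≈ 0.260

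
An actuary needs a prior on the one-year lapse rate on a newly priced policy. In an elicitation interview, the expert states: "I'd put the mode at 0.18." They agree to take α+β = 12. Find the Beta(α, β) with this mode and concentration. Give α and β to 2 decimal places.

α = 2.80, β = 9.20

For α,β > 1 the Beta mode is (α−1)/(α+β−2). With α+β = 12, the mode is (α−1)/10.
Set (α−1)/10 = 0.18 → α = 1 + 0.18·10 = 2.80.
β = 12 − α = 9.20.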